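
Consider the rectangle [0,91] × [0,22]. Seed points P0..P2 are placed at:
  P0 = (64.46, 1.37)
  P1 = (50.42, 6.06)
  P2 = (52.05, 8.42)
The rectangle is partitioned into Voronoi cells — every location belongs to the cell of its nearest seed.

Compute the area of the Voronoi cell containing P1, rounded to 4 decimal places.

1. box [0,91]×[0,22]: [(0, 0) (91, 0) (91, 22) (0, 22)]
2. ⊥bis P1·P0 via (57.44,3.715): [(0, 0) (56.199, 0) (63.548, 22) (0, 22)]  |A|=1317.2175
3. ⊥bis P1·P2 via (51.235,7.24): [(0, 0) (56.199, 0) (57.2335, 3.0969) (29.8647, 22) (0, 22)]  |A|=998.8585
4. canonical 5-gon: [(0, 0) (56.199, 0) (57.2335, 3.0969) (29.8647, 22) (0, 22)]
5. shoelace: 998.8585

Area of P1's cell: 998.8585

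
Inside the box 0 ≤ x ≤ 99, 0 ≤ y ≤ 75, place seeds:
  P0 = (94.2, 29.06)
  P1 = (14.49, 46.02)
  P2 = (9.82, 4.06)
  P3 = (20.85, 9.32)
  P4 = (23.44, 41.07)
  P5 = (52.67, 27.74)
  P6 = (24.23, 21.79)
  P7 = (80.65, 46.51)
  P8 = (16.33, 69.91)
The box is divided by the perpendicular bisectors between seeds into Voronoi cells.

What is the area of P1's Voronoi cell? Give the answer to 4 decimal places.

Area of P1's cell: 559.1221

1. box [0,99]×[0,75]: [(0, 0) (99, 0) (99, 75) (0, 75)]
2. ⊥bis P1·P0 via (54.345,37.54): [(0, 0) (46.3576, 0) (62.3154, 75) (0, 75)]  |A|=4075.2367
3. ⊥bis P1·P2 via (12.155,25.04): [(0, 26.3928) (50.7709, 20.7422) (62.3154, 75) (0, 75)]  |A|=2924.4646
4. ⊥bis P1·P3 via (17.67,27.67): [(0, 26.3928) (6.272, 25.6948) (53.5686, 33.8911) (62.3154, 75) (0, 75)]  |A|=2624.9799
5. ⊥bis P1·P4 via (18.965,43.545): [(0, 26.3928) (6.272, 25.6948) (9.3915, 26.2354) (36.3619, 75) (0, 75)]  |A|=1117.6191
6. ⊥bis P1·P5 via (33.58,36.88): [(0, 26.3928) (6.272, 25.6948) (9.3915, 26.2354) (36.3619, 75) (0, 75)]  |A|=1117.6191
7. ⊥bis P1·P6 via (19.36,33.905): [(0, 26.3928) (0.5263, 26.3342) (11.9962, 30.9449) (36.3619, 75) (0, 75)]  |A|=1094.0644
8. ⊥bis P1·P7 via (47.57,46.265): [(0, 26.3928) (0.5263, 26.3342) (11.9962, 30.9449) (36.3619, 75) (0, 75)]  |A|=1094.0644
9. ⊥bis P1·P8 via (15.41,57.965): [(0, 59.1519) (0, 26.3928) (0.5263, 26.3342) (11.9962, 30.9449) (26.4692, 57.1132)]  |A|=559.1221
10. canonical 5-gon: [(0, 59.1519) (0, 26.3928) (0.5263, 26.3342) (11.9962, 30.9449) (26.4692, 57.1132)]
11. shoelace: 559.1221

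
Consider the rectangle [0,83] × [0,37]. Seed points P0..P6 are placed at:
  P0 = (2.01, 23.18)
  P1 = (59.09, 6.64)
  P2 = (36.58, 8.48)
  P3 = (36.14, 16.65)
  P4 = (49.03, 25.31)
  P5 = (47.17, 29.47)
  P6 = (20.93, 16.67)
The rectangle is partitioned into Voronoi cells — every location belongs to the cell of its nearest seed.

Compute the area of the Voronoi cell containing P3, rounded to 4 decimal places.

Area of P3's cell: 241.4058

1. box [0,83]×[0,37]: [(0, 0) (83, 0) (83, 37) (0, 37)]
2. ⊥bis P3·P0 via (19.075,19.915): [(15.2647, 0) (83, 0) (83, 37) (22.3438, 37)]  |A|=2375.2419
3. ⊥bis P3·P1 via (47.615,11.645): [(15.2647, 0) (42.5359, 0) (58.674, 37) (22.3438, 37)]  |A|=1176.6238
4. ⊥bis P3·P2 via (36.36,12.565): [(17.4741, 11.5479) (48.2967, 13.2079) (58.674, 37) (22.3438, 37)]  |A|=820.3934
5. ⊥bis P3·P4 via (42.585,20.98): [(17.4741, 11.5479) (47.8237, 13.1824) (31.8221, 37) (22.3438, 37)]  |A|=495.1263
6. ⊥bis P3·P5 via (41.655,23.06): [(17.4741, 11.5479) (47.8237, 13.1824) (40.5473, 24.0131) (25.4528, 37) (22.3438, 37)]  |A|=453.7668
7. ⊥bis P3·P6 via (28.535,16.66): [(28.5291, 12.1433) (47.8237, 13.1824) (40.5473, 24.0131) (28.5582, 34.3281)]  |A|=241.4058
8. canonical 4-gon: [(28.5291, 12.1433) (47.8237, 13.1824) (40.5473, 24.0131) (28.5582, 34.3281)]
9. shoelace: 241.4058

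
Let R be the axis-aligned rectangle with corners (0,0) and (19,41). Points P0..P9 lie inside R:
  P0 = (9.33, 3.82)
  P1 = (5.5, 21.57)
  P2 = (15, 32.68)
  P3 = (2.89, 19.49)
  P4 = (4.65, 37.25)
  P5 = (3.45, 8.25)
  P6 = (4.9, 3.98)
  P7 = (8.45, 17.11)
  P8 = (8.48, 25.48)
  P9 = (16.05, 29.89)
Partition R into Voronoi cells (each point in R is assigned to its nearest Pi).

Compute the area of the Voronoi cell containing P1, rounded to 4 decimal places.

1. box [0,19]×[0,41]: [(0, 0) (19, 0) (19, 41) (0, 41)]
2. ⊥bis P1·P0 via (7.415,12.695): [(0, 11.095) (19, 15.1947) (19, 41) (0, 41)]  |A|=529.2471
3. ⊥bis P1·P2 via (10.25,27.125): [(0, 35.8896) (0, 11.095) (19, 15.1947) (19, 19.643)]  |A|=277.8071
4. ⊥bis P1·P3 via (4.195,20.53): [(0, 35.8896) (0, 25.7939) (9.9953, 13.2518) (19, 15.1947) (19, 19.643)]  |A|=204.3473
5. ⊥bis P1·P4 via (5.075,29.41): [(7.4285, 29.5376) (0, 29.1349) (0, 25.7939) (9.9953, 13.2518) (19, 15.1947) (19, 19.643)]  |A|=179.2583
6. ⊥bis P1·P5 via (4.475,14.91): [(7.4285, 29.5376) (0, 29.1349) (0, 25.7939) (9.2608, 14.1735) (12.1827, 13.7238) (19, 15.1947) (19, 19.643)]  |A|=178.0769
7. ⊥bis P1·P6 via (5.2,12.775): [(7.4285, 29.5376) (0, 29.1349) (0, 25.7939) (9.2608, 14.1735) (12.1827, 13.7238) (19, 15.1947) (19, 19.643)]  |A|=178.0769
8. ⊥bis P1·P7 via (6.975,19.34): [(13.9551, 23.9569) (7.4285, 29.5376) (0, 29.1349) (0, 25.7939) (5.7756, 18.5467)]  |A|=90.617
9. ⊥bis P1·P8 via (6.99,23.525): [(9.9228, 21.2898) (0, 28.8524) (0, 25.7939) (5.7756, 18.5467)]  |A|=38.1239
10. ⊥bis P1·P9 via (10.775,25.73): [(9.9228, 21.2898) (0, 28.8524) (0, 25.7939) (5.7756, 18.5467)]  |A|=38.1239
11. canonical 4-gon: [(9.9228, 21.2898) (0, 28.8524) (0, 25.7939) (5.7756, 18.5467)]
12. shoelace: 38.1239

Area of P1's cell: 38.1239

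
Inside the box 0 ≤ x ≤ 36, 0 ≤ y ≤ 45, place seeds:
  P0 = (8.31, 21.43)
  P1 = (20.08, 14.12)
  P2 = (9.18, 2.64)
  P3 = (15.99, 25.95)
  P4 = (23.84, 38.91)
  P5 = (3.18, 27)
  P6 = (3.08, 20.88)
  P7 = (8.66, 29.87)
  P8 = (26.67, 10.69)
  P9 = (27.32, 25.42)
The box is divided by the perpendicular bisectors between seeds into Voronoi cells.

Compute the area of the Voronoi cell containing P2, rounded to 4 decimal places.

1. box [0,36]×[0,45]: [(0, 0) (36, 0) (36, 45) (0, 45)]
2. ⊥bis P2·P0 via (8.745,12.035): [(0, 11.6301) (0, 0) (36, 0) (36, 13.2969)]  |A|=448.6866
3. ⊥bis P2·P1 via (14.63,8.38): [(10.6859, 12.1249) (0, 11.6301) (0, 0) (23.4559, 0)]  |A|=204.3387
4. ⊥bis P2·P3 via (12.585,14.295): [(10.6859, 12.1249) (0, 11.6301) (0, 0) (23.4559, 0)]  |A|=204.3387
5. ⊥bis P2·P4 via (16.51,20.775): [(10.6859, 12.1249) (0, 11.6301) (0, 0) (23.4559, 0)]  |A|=204.3387
6. ⊥bis P2·P5 via (6.18,14.82): [(10.6859, 12.1249) (0, 11.6301) (0, 0) (23.4559, 0)]  |A|=204.3387
7. ⊥bis P2·P6 via (6.13,11.76): [(10.6859, 12.1249) (6.6642, 11.9387) (0, 9.7099) (0, 0) (23.4559, 0)]  |A|=197.9405
8. ⊥bis P2·P7 via (8.92,16.255): [(10.6859, 12.1249) (6.6642, 11.9387) (0, 9.7099) (0, 0) (23.4559, 0)]  |A|=197.9405
9. ⊥bis P2·P8 via (17.925,6.665): [(19.0806, 4.1543) (10.6859, 12.1249) (6.6642, 11.9387) (0, 9.7099) (0, 0) (20.9927, 0)]  |A|=192.824
10. ⊥bis P2·P9 via (18.25,14.03): [(19.0806, 4.1543) (10.6859, 12.1249) (6.6642, 11.9387) (0, 9.7099) (0, 0) (20.9927, 0)]  |A|=192.824
11. canonical 6-gon: [(19.0806, 4.1543) (10.6859, 12.1249) (6.6642, 11.9387) (0, 9.7099) (0, 0) (20.9927, 0)]
12. shoelace: 192.824

Area of P2's cell: 192.8240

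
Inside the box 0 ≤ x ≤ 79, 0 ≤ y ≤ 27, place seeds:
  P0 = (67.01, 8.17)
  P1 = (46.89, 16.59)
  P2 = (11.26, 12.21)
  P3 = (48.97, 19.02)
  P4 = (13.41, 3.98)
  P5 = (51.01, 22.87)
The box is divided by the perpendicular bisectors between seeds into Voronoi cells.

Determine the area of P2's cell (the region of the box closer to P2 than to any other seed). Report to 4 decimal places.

1. box [0,79]×[0,27]: [(0, 0) (79, 0) (79, 27) (0, 27)]
2. ⊥bis P2·P0 via (39.135,10.19): [(0, 0) (38.3966, 0) (40.3532, 27) (0, 27)]  |A|=1063.1213
3. ⊥bis P2·P1 via (29.075,14.4): [(0, 0) (30.8452, 0) (27.5261, 27) (0, 27)]  |A|=788.0122
4. ⊥bis P2·P3 via (30.115,15.615): [(0, 0) (30.8452, 0) (27.5261, 27) (0, 27)]  |A|=788.0122
5. ⊥bis P2·P4 via (12.335,8.095): [(0, 4.8726) (29.3051, 12.5283) (27.5261, 27) (0, 27)]  |A|=523.3978
6. ⊥bis P2·P5 via (31.135,17.54): [(0, 4.8726) (29.3051, 12.5283) (27.5261, 27) (0, 27)]  |A|=523.3978
7. canonical 4-gon: [(0, 4.8726) (29.3051, 12.5283) (27.5261, 27) (0, 27)]
8. shoelace: 523.3978

Area of P2's cell: 523.3978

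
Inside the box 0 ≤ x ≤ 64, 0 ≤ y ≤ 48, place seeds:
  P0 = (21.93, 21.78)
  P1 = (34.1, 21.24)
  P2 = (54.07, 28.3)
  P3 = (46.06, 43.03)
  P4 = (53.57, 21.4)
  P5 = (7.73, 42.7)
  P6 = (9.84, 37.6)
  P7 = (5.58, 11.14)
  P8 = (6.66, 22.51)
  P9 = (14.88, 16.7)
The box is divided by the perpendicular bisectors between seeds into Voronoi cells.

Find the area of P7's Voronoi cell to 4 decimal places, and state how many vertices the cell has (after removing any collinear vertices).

Area of P7's cell: 229.0139 (4 vertices)

1. box [0,64]×[0,48]: [(0, 0) (64, 0) (64, 48) (0, 48)]
2. ⊥bis P7·P0 via (13.755,16.46): [(0, 37.5967) (0, 0) (24.4666, 0)]  |A|=459.9311
3. ⊥bis P7·P1 via (19.84,16.19): [(0, 37.5967) (0, 0) (24.4666, 0)]  |A|=459.9311
4. ⊥bis P7·P2 via (29.825,19.72): [(0, 37.5967) (0, 0) (24.4666, 0)]  |A|=459.9311
5. ⊥bis P7·P3 via (25.82,27.085): [(0, 37.5967) (0, 0) (24.4666, 0)]  |A|=459.9311
6. ⊥bis P7·P4 via (29.575,16.27): [(0, 37.5967) (0, 0) (24.4666, 0)]  |A|=459.9311
7. ⊥bis P7·P5 via (6.655,26.92): [(6.9616, 26.8991) (0, 27.3734) (0, 0) (24.4666, 0)]  |A|=424.3459
8. ⊥bis P7·P6 via (7.71,24.37): [(8.7125, 24.2086) (0, 25.6113) (0, 0) (24.4666, 0)]  |A|=407.7199
9. ⊥bis P7·P8 via (6.12,16.825): [(14.0049, 16.076) (0, 17.4063) (0, 0) (24.4666, 0)]  |A|=318.5495
10. ⊥bis P7·P9 via (10.23,13.92): [(8.6361, 16.586) (0, 17.4063) (0, 0) (18.5521, 0)]  |A|=229.0139
11. canonical 4-gon: [(8.6361, 16.586) (0, 17.4063) (0, 0) (18.5521, 0)]
12. shoelace: 229.0139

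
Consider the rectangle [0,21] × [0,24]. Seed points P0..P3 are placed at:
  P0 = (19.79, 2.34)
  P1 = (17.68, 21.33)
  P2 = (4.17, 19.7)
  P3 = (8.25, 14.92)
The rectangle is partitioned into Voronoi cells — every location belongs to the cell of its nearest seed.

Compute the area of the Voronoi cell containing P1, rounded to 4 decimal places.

Area of P1's cell: 93.7585

1. box [0,21]×[0,24]: [(0, 0) (21, 0) (21, 24) (0, 24)]
2. ⊥bis P1·P0 via (18.735,11.835): [(0, 9.7533) (21, 12.0867) (21, 24) (0, 24)]  |A|=274.68
3. ⊥bis P1·P2 via (10.925,20.515): [(12.0617, 11.0935) (21, 12.0867) (21, 24) (10.5045, 24)]  |A|=120.9722
4. ⊥bis P1·P3 via (12.965,18.125): [(10.8354, 21.258) (17.3455, 11.6806) (21, 12.0867) (21, 24) (10.5045, 24)]  |A|=93.7585
5. canonical 5-gon: [(10.8354, 21.258) (17.3455, 11.6806) (21, 12.0867) (21, 24) (10.5045, 24)]
6. shoelace: 93.7585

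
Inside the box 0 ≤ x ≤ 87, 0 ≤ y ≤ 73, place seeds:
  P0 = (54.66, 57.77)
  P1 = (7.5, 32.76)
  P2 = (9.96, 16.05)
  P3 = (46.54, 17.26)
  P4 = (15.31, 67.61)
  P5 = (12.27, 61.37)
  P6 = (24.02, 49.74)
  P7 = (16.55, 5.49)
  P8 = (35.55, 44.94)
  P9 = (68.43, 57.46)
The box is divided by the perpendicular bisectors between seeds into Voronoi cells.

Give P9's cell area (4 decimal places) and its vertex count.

Area of P9's cell: 1142.8548 (4 vertices)

1. box [0,87]×[0,73]: [(0, 0) (87, 0) (87, 73) (0, 73)]
2. ⊥bis P9·P0 via (61.545,57.615): [(60.2479, 0) (87, 0) (87, 73) (61.8914, 73)]  |A|=1892.916
3. ⊥bis P9·P1 via (37.965,45.11): [(60.2479, 0) (87, 0) (87, 73) (61.8914, 73)]  |A|=1892.916
4. ⊥bis P9·P2 via (39.195,36.755): [(60.4013, 6.8122) (65.2259, 0) (87, 0) (87, 73) (61.8914, 73)]  |A|=1875.9607
5. ⊥bis P9·P3 via (57.485,37.36): [(61.0454, 35.4213) (87, 21.2883) (87, 73) (61.8914, 73)]  |A|=1142.8548
6. ⊥bis P9·P4 via (41.87,62.535): [(61.0454, 35.4213) (87, 21.2883) (87, 73) (61.8914, 73)]  |A|=1142.8548
7. ⊥bis P9·P5 via (40.35,59.415): [(61.0454, 35.4213) (87, 21.2883) (87, 73) (61.8914, 73)]  |A|=1142.8548
8. ⊥bis P9·P6 via (46.225,53.6): [(61.0454, 35.4213) (87, 21.2883) (87, 73) (61.8914, 73)]  |A|=1142.8548
9. ⊥bis P9·P7 via (42.49,31.475): [(61.0454, 35.4213) (87, 21.2883) (87, 73) (61.8914, 73)]  |A|=1142.8548
10. ⊥bis P9·P8 via (51.99,51.2): [(61.0454, 35.4213) (87, 21.2883) (87, 73) (61.8914, 73)]  |A|=1142.8548
11. canonical 4-gon: [(61.0454, 35.4213) (87, 21.2883) (87, 73) (61.8914, 73)]
12. shoelace: 1142.8548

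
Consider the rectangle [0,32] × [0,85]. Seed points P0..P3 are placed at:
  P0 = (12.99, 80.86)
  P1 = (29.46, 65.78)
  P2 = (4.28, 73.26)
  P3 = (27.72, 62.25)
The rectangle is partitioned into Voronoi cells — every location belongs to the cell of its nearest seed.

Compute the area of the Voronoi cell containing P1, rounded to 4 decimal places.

1. box [0,32]×[0,85]: [(0, 0) (32, 0) (32, 85) (0, 85)]
2. ⊥bis P1·P0 via (21.225,73.32): [(0, 50.1386) (0, 0) (32, 0) (32, 85) (31.9193, 85)]  |A|=2163.6248
3. ⊥bis P1·P2 via (16.87,69.52): [(16.4494, 68.1042) (0, 12.7303) (0, 0) (32, 0) (32, 85) (31.9193, 85)]  |A|=1855.9526
4. ⊥bis P1·P3 via (28.59,64.015): [(17.645, 69.41) (32, 62.3342) (32, 85) (31.9193, 85)]  |A|=163.3137
5. canonical 4-gon: [(17.645, 69.41) (32, 62.3342) (32, 85) (31.9193, 85)]
6. shoelace: 163.3137

Area of P1's cell: 163.3137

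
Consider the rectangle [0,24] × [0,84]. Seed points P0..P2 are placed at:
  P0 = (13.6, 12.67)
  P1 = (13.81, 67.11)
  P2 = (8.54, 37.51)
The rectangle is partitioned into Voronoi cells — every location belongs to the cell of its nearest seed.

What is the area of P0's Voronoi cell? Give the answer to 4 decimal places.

Area of P0's cell: 606.7067

1. box [0,24]×[0,84]: [(0, 0) (24, 0) (24, 84) (0, 84)]
2. ⊥bis P0·P1 via (13.705,39.89): [(0, 39.9429) (0, 0) (24, 0) (24, 39.8503)]  |A|=957.5178
3. ⊥bis P0·P2 via (11.07,25.09): [(0, 22.835) (0, 0) (24, 0) (24, 27.7239)]  |A|=606.7067
4. canonical 4-gon: [(0, 22.835) (0, 0) (24, 0) (24, 27.7239)]
5. shoelace: 606.7067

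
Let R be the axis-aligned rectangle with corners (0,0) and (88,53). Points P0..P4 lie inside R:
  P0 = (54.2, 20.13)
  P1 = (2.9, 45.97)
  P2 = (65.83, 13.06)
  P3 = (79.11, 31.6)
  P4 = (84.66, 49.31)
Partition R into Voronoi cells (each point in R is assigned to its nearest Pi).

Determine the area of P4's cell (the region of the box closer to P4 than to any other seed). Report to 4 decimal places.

Area of P4's cell: 310.9867

1. box [0,88]×[0,53]: [(0, 0) (88, 0) (88, 53) (0, 53)]
2. ⊥bis P4·P0 via (69.43,34.72): [(88, 15.3354) (88, 53) (51.9182, 53)]  |A|=679.5036
3. ⊥bis P4·P1 via (43.78,47.64): [(88, 15.3354) (88, 53) (51.9182, 53)]  |A|=679.5036
4. ⊥bis P4·P2 via (75.245,31.185): [(70.4109, 33.6961) (88, 24.5594) (88, 53) (51.9182, 53)]  |A|=598.3826
5. ⊥bis P4·P3 via (81.885,40.455): [(56.2358, 48.493) (88, 38.5387) (88, 53) (51.9182, 53)]  |A|=310.9867
6. canonical 4-gon: [(56.2358, 48.493) (88, 38.5387) (88, 53) (51.9182, 53)]
7. shoelace: 310.9867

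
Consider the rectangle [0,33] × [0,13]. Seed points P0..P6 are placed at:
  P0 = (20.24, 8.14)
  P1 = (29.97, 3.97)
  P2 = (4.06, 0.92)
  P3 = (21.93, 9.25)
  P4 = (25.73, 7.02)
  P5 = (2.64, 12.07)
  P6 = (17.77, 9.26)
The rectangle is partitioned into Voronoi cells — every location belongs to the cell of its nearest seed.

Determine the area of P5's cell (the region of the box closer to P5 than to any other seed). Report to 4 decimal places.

Area of P5's cell: 63.5783

1. box [0,33]×[0,13]: [(0, 0) (33, 0) (33, 13) (0, 13)]
2. ⊥bis P5·P0 via (11.44,10.105): [(0, 0) (9.1836, 0) (12.0864, 13) (0, 13)]  |A|=138.2553
3. ⊥bis P5·P1 via (16.305,8.02): [(0, 0) (9.1836, 0) (12.0864, 13) (0, 13)]  |A|=138.2553
4. ⊥bis P5·P2 via (3.35,6.495): [(0, 6.0684) (10.8471, 7.4498) (12.0864, 13) (0, 13)]  |A|=71.1352
5. ⊥bis P5·P3 via (12.285,10.66): [(0, 6.0684) (10.8471, 7.4498) (12.0864, 13) (0, 13)]  |A|=71.1352
6. ⊥bis P5·P4 via (14.185,9.545): [(0, 6.0684) (10.8471, 7.4498) (12.0864, 13) (0, 13)]  |A|=71.1352
7. ⊥bis P5·P6 via (10.205,10.665): [(0, 6.0684) (9.5778, 7.2881) (10.6387, 13) (0, 13)]  |A|=63.5783
8. canonical 4-gon: [(0, 6.0684) (9.5778, 7.2881) (10.6387, 13) (0, 13)]
9. shoelace: 63.5783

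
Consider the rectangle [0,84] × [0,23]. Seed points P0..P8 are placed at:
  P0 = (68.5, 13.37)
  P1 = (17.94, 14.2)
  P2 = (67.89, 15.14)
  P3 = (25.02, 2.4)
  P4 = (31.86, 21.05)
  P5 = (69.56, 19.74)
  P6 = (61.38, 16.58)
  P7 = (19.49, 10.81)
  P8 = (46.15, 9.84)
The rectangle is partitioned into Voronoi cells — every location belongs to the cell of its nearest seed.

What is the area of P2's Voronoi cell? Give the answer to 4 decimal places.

Area of P2's cell: 24.5659

1. box [0,84]×[0,23]: [(0, 0) (84, 0) (84, 23) (0, 23)]
2. ⊥bis P2·P0 via (68.195,14.255): [(0, 0) (26.8321, 0) (84, 19.7019) (84, 23) (0, 23)]  |A|=1368.8416
3. ⊥bis P2·P1 via (42.915,14.67): [(43.0857, 5.6015) (84, 19.7019) (84, 23) (42.7582, 23)]  |A|=426.2418
4. ⊥bis P2·P3 via (46.455,8.77): [(42.7942, 21.0885) (46.9961, 6.9492) (84, 19.7019) (84, 23) (42.7582, 23)]  |A|=395.7648
5. ⊥bis P2·P4 via (49.875,18.095): [(48.1097, 7.3329) (84, 19.7019) (84, 23) (50.6796, 23)]  |A|=320.201
6. ⊥bis P2·P5 via (68.725,17.44): [(48.1097, 7.3329) (72.9675, 15.8998) (53.41, 23) (50.6796, 23)]  |A|=193.4102
7. ⊥bis P2·P6 via (64.635,15.86): [(63.9569, 12.7944) (72.9675, 15.8998) (65.2625, 18.697)]  |A|=24.5659
8. ⊥bis P2·P7 via (43.69,12.975): [(63.9569, 12.7944) (72.9675, 15.8998) (65.2625, 18.697)]  |A|=24.5659
9. ⊥bis P2·P8 via (57.02,12.49): [(63.9569, 12.7944) (72.9675, 15.8998) (65.2625, 18.697)]  |A|=24.5659
10. canonical 3-gon: [(63.9569, 12.7944) (72.9675, 15.8998) (65.2625, 18.697)]
11. shoelace: 24.5659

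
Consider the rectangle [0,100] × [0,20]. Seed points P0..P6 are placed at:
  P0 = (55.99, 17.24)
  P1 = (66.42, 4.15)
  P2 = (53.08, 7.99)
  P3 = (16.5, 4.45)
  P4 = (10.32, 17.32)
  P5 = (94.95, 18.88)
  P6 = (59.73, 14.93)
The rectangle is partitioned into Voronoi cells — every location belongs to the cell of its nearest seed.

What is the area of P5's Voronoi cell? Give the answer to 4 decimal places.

1. box [0,100]×[0,20]: [(0, 0) (100, 0) (100, 20) (0, 20)]
2. ⊥bis P5·P0 via (75.47,18.06): [(76.2302, 0) (100, 0) (100, 20) (75.3883, 20)]  |A|=483.8144
3. ⊥bis P5·P1 via (80.685,11.515): [(86.6302, 0) (100, 0) (100, 20) (76.3042, 20)]  |A|=370.6562
4. ⊥bis P5·P2 via (74.015,13.435): [(86.6302, 0) (100, 0) (100, 20) (76.3042, 20)]  |A|=370.6562
5. ⊥bis P5·P3 via (55.725,11.665): [(86.6302, 0) (100, 0) (100, 20) (76.3042, 20)]  |A|=370.6562
6. ⊥bis P5·P4 via (52.635,18.1): [(86.6302, 0) (100, 0) (100, 20) (76.3042, 20)]  |A|=370.6562
7. ⊥bis P5·P6 via (77.34,16.905): [(77.184, 18.296) (86.6302, 0) (100, 0) (100, 20) (76.9929, 20)]  |A|=370.0694
8. canonical 5-gon: [(77.184, 18.296) (86.6302, 0) (100, 0) (100, 20) (76.9929, 20)]
9. shoelace: 370.0694

Area of P5's cell: 370.0694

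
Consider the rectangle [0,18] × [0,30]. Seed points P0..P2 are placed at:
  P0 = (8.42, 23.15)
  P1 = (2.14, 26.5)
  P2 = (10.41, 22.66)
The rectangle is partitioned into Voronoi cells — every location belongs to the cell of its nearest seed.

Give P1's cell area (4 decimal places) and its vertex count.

Area of P1's cell: 60.5977 (3 vertices)

1. box [0,18]×[0,30]: [(0, 0) (18, 0) (18, 30) (0, 30)]
2. ⊥bis P1·P0 via (5.28,24.825): [(0, 14.927) (8.0405, 30) (0, 30)]  |A|=60.5977
3. ⊥bis P1·P2 via (6.275,24.58): [(0, 14.927) (8.0405, 30) (0, 30)]  |A|=60.5977
4. canonical 3-gon: [(0, 14.927) (8.0405, 30) (0, 30)]
5. shoelace: 60.5977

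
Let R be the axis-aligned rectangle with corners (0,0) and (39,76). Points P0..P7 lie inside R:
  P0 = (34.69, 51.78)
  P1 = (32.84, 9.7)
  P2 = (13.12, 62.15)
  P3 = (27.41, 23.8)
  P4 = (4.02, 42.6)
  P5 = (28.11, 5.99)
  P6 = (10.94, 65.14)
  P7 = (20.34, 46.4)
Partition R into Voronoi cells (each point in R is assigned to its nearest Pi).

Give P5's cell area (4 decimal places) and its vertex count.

1. box [0,39]×[0,76]: [(0, 0) (39, 0) (39, 76) (0, 76)]
2. ⊥bis P5·P0 via (31.4,28.885): [(0, 33.3972) (0, 0) (39, 0) (39, 27.7929)]  |A|=1193.2059
3. ⊥bis P5·P1 via (30.475,7.845): [(11.7583, 31.7075) (0, 33.3972) (0, 0) (36.6283, 0)]  |A|=777.0427
4. ⊥bis P5·P2 via (20.615,34.07): [(11.7593, 31.7063) (0, 28.5675) (0, 0) (36.6283, 0)]  |A|=748.6398
5. ⊥bis P5·P3 via (27.76,14.895): [(25.0295, 14.7877) (0, 13.8039) (0, 0) (36.6283, 0)]  |A|=443.5761
6. ⊥bis P5·P4 via (16.065,24.295): [(25.0295, 14.7877) (0.1293, 13.809) (0, 13.724) (0, 0) (36.6283, 0)]  |A|=443.5709
7. ⊥bis P5·P6 via (19.525,35.565): [(25.0295, 14.7877) (0.1293, 13.809) (0, 13.724) (0, 0) (36.6283, 0)]  |A|=443.5709
8. ⊥bis P5·P7 via (24.225,26.195): [(25.0295, 14.7877) (0.1293, 13.809) (0, 13.724) (0, 0) (36.6283, 0)]  |A|=443.5709
9. canonical 5-gon: [(25.0295, 14.7877) (0.1293, 13.809) (0, 13.724) (0, 0) (36.6283, 0)]
10. shoelace: 443.5709

Area of P5's cell: 443.5709 (5 vertices)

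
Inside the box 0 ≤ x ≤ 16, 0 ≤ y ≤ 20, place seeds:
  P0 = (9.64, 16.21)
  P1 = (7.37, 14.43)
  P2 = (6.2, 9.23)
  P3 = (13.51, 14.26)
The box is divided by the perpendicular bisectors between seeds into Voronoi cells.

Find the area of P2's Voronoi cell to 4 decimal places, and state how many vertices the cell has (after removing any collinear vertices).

1. box [0,16]×[0,20]: [(0, 0) (16, 0) (16, 20) (0, 20)]
2. ⊥bis P2·P0 via (7.92,12.72): [(0, 16.6233) (0, 0) (16, 0) (16, 8.7379)]  |A|=202.8892
3. ⊥bis P2·P1 via (6.785,11.83): [(12.1964, 10.6124) (0, 13.3566) (0, 0) (16, 0) (16, 8.7379)]  |A|=182.9685
4. ⊥bis P2·P3 via (9.855,11.745): [(10.3482, 11.0283) (0, 13.3566) (0, 0) (16, 0) (16, 2.8146)]  |A|=165.2884
5. canonical 5-gon: [(10.3482, 11.0283) (0, 13.3566) (0, 0) (16, 0) (16, 2.8146)]
6. shoelace: 165.2884

Area of P2's cell: 165.2884 (5 vertices)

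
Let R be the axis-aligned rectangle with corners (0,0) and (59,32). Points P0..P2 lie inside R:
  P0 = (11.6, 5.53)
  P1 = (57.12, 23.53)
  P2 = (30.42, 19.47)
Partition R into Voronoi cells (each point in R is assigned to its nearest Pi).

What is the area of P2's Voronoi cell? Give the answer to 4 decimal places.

1. box [0,59]×[0,32]: [(0, 0) (59, 0) (59, 32) (0, 32)]
2. ⊥bis P2·P0 via (21.01,12.5): [(30.2688, 0) (59, 0) (59, 32) (6.5663, 32)]  |A|=1298.6386
3. ⊥bis P2·P1 via (43.77,21.5): [(30.2688, 0) (47.0393, 0) (42.1734, 32) (6.5663, 32)]  |A|=838.0411
4. canonical 4-gon: [(30.2688, 0) (47.0393, 0) (42.1734, 32) (6.5663, 32)]
5. shoelace: 838.0411

Area of P2's cell: 838.0411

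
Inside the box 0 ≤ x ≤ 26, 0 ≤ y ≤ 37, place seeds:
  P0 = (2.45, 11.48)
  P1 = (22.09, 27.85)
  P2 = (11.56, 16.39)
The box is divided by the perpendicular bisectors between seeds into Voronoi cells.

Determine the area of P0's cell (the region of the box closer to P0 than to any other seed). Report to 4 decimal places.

1. box [0,26]×[0,37]: [(0, 0) (26, 0) (26, 37) (0, 37)]
2. ⊥bis P0·P1 via (12.27,19.665): [(0, 34.386) (0, 0) (26, 0) (26, 3.1924)]  |A|=488.5186
3. ⊥bis P0·P2 via (7.005,13.935): [(0, 26.9321) (0, 0) (14.5155, 0)]  |A|=195.4664
4. canonical 3-gon: [(0, 26.9321) (0, 0) (14.5155, 0)]
5. shoelace: 195.4664

Area of P0's cell: 195.4664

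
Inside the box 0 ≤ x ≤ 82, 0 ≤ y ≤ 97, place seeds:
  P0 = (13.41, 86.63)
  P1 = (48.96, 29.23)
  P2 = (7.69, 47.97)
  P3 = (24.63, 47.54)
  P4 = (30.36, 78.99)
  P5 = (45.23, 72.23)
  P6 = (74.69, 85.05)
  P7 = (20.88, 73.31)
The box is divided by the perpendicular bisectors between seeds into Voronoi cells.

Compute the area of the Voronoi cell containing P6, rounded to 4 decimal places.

Area of P6's cell: 928.9127

1. box [0,82]×[0,97]: [(0, 0) (82, 0) (82, 97) (0, 97)]
2. ⊥bis P6·P0 via (44.05,85.84): [(41.8368, 0) (82, 0) (82, 97) (44.3377, 97)]  |A|=3774.5366
3. ⊥bis P6·P1 via (61.825,57.14): [(43.5275, 65.5742) (82, 47.8404) (82, 97) (44.3377, 97)]  |A|=1537.4305
4. ⊥bis P6·P2 via (41.19,66.51): [(43.5275, 65.5742) (82, 47.8404) (82, 97) (44.3377, 97)]  |A|=1537.4305
5. ⊥bis P6·P3 via (49.66,66.295): [(43.7494, 74.1831) (53.7207, 60.8756) (82, 47.8404) (82, 97) (44.3377, 97)]  |A|=1493.0325
6. ⊥bis P6·P4 via (52.525,82.02): [(55.5294, 60.0419) (82, 47.8404) (82, 97) (50.4772, 97)]  |A|=1233.1518
7. ⊥bis P6·P5 via (59.96,78.64): [(71.1957, 52.8206) (82, 47.8404) (82, 97) (51.9703, 97)]  |A|=928.9127
8. ⊥bis P6·P7 via (47.785,79.18): [(71.1957, 52.8206) (82, 47.8404) (82, 97) (51.9703, 97)]  |A|=928.9127
9. canonical 4-gon: [(71.1957, 52.8206) (82, 47.8404) (82, 97) (51.9703, 97)]
10. shoelace: 928.9127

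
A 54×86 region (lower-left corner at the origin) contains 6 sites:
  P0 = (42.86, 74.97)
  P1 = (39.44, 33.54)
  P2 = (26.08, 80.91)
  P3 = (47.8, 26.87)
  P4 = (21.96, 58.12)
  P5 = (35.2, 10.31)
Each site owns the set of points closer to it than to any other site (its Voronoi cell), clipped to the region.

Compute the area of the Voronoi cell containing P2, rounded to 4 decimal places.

Area of P2's cell: 519.7587

1. box [0,54]×[0,86]: [(0, 0) (54, 0) (54, 86) (0, 86)]
2. ⊥bis P2·P0 via (34.47,77.94): [(0, 0) (6.8798, 0) (37.3232, 86) (0, 86)]  |A|=1900.7281
3. ⊥bis P2·P1 via (32.76,57.225): [(0, 47.9855) (26.5134, 55.4632) (37.3232, 86) (0, 86)]  |A|=1073.8107
4. ⊥bis P2·P3 via (36.94,53.89): [(0, 47.9855) (26.5134, 55.4632) (37.3232, 86) (0, 86)]  |A|=1073.8107
5. ⊥bis P2·P4 via (24.02,69.515): [(0, 73.8574) (31.0385, 68.2462) (37.3232, 86) (0, 86)]  |A|=519.7587
6. ⊥bis P2·P5 via (30.64,45.61): [(0, 73.8574) (31.0385, 68.2462) (37.3232, 86) (0, 86)]  |A|=519.7587
7. canonical 4-gon: [(0, 73.8574) (31.0385, 68.2462) (37.3232, 86) (0, 86)]
8. shoelace: 519.7587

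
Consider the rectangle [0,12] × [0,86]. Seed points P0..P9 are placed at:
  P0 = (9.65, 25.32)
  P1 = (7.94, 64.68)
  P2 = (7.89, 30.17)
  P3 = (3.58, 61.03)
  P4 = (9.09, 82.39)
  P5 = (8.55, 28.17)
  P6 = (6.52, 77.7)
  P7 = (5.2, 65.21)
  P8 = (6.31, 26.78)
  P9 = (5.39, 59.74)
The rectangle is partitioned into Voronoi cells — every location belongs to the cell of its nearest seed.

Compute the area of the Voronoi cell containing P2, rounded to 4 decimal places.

Area of P2's cell: 179.7406

1. box [0,12]×[0,86]: [(0, 0) (12, 0) (12, 86) (0, 86)]
2. ⊥bis P2·P0 via (8.77,27.745): [(0, 24.5625) (12, 28.9171) (12, 86) (0, 86)]  |A|=711.1224
3. ⊥bis P2·P1 via (7.915,47.425): [(0, 47.4365) (0, 24.5625) (12, 28.9171) (12, 47.4191)]  |A|=248.2556
4. ⊥bis P2·P3 via (5.735,45.6): [(0, 44.799) (0, 24.5625) (12, 28.9171) (12, 46.475)]  |A|=226.7665
5. ⊥bis P2·P4 via (8.49,56.28): [(0, 44.799) (0, 24.5625) (12, 28.9171) (12, 46.475)]  |A|=226.7665
6. ⊥bis P2·P5 via (8.22,29.17): [(0, 44.799) (0, 26.4574) (12, 30.4174) (12, 46.475)]  |A|=206.3953
7. ⊥bis P2·P6 via (7.205,53.935): [(0, 44.799) (0, 26.4574) (12, 30.4174) (12, 46.475)]  |A|=206.3953
8. ⊥bis P2·P7 via (6.545,47.69): [(0, 44.799) (0, 26.4574) (12, 30.4174) (12, 46.475)]  |A|=206.3953
9. ⊥bis P2·P8 via (7.1,28.475): [(0, 44.799) (0, 31.7841) (6.6912, 28.6655) (12, 30.4174) (12, 46.475)]  |A|=188.5741
10. ⊥bis P2·P9 via (6.64,44.955): [(0, 44.3936) (0, 31.7841) (6.6912, 28.6655) (12, 30.4174) (12, 45.4082)]  |A|=179.7406
11. canonical 5-gon: [(0, 44.3936) (0, 31.7841) (6.6912, 28.6655) (12, 30.4174) (12, 45.4082)]
12. shoelace: 179.7406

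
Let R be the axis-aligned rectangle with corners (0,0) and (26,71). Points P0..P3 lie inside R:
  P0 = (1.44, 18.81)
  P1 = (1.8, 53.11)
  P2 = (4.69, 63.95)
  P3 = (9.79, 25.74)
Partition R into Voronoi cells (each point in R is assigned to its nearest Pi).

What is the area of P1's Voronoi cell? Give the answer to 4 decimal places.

Area of P1's cell: 374.4245

1. box [0,26]×[0,71]: [(0, 0) (26, 0) (26, 71) (0, 71)]
2. ⊥bis P1·P0 via (1.62,35.96): [(0, 35.977) (26, 35.7041) (26, 71) (0, 71)]  |A|=914.1454
3. ⊥bis P1·P2 via (3.245,58.53): [(0, 59.3951) (0, 35.977) (26, 35.7041) (26, 52.4634)]  |A|=522.3064
4. ⊥bis P1·P3 via (5.795,39.425): [(0, 59.3951) (0, 37.7333) (26, 45.3234) (26, 52.4634)]  |A|=374.4245
5. canonical 4-gon: [(0, 59.3951) (0, 37.7333) (26, 45.3234) (26, 52.4634)]
6. shoelace: 374.4245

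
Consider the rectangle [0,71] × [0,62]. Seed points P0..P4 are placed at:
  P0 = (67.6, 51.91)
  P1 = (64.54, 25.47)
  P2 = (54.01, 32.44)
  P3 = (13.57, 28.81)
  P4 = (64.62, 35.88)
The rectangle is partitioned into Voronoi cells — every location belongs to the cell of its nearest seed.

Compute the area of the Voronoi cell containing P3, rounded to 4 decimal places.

Area of P3's cell: 2092.8930

1. box [0,71]×[0,62]: [(0, 0) (71, 0) (71, 62) (0, 62)]
2. ⊥bis P3·P0 via (40.585,40.36): [(0, 0) (57.8405, 0) (31.333, 62) (0, 62)]  |A|=2764.3802
3. ⊥bis P3·P1 via (39.055,27.14): [(0, 0) (37.2765, 0) (40.0095, 41.7061) (31.333, 62) (0, 62)]  |A|=2335.5588
4. ⊥bis P3·P2 via (33.79,30.625): [(0, 0) (36.539, 0) (30.9737, 62) (0, 62)]  |A|=2092.893
5. ⊥bis P3·P4 via (39.095,32.345): [(0, 0) (36.539, 0) (30.9737, 62) (0, 62)]  |A|=2092.893
6. canonical 4-gon: [(0, 0) (36.539, 0) (30.9737, 62) (0, 62)]
7. shoelace: 2092.893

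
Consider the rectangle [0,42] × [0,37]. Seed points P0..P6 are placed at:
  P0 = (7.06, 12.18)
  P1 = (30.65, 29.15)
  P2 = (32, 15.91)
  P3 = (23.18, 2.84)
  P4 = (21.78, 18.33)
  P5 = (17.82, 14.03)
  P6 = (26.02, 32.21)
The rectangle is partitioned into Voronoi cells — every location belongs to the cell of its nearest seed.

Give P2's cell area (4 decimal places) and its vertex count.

Area of P2's cell: 275.7992 (6 vertices)

1. box [0,42]×[0,37]: [(0, 0) (42, 0) (42, 37) (0, 37)]
2. ⊥bis P2·P0 via (19.53,14.045): [(21.6306, 0) (42, 0) (42, 37) (16.0969, 37)]  |A|=856.0425
3. ⊥bis P2·P1 via (31.325,22.53): [(18.4572, 21.218) (21.6306, 0) (42, 0) (42, 23.6185)]  |A|=494.1211
4. ⊥bis P2·P3 via (27.59,9.375): [(18.4572, 21.218) (19.4021, 14.9005) (41.4824, 0) (42, 0) (42, 23.6185)]  |A|=346.2201
5. ⊥bis P2·P4 via (26.89,17.12): [(28.093, 22.2005) (25.4052, 10.8494) (41.4824, 0) (42, 0) (42, 23.6185)]  |A|=275.8037
6. ⊥bis P2·P5 via (24.91,14.97): [(28.093, 22.2005) (25.438, 10.9878) (25.4613, 10.8115) (41.4824, 0) (42, 0) (42, 23.6185)]  |A|=275.7992
7. ⊥bis P2·P6 via (29.01,24.06): [(28.093, 22.2005) (25.438, 10.9878) (25.4613, 10.8115) (41.4824, 0) (42, 0) (42, 23.6185)]  |A|=275.7992
8. canonical 6-gon: [(28.093, 22.2005) (25.438, 10.9878) (25.4613, 10.8115) (41.4824, 0) (42, 0) (42, 23.6185)]
9. shoelace: 275.7992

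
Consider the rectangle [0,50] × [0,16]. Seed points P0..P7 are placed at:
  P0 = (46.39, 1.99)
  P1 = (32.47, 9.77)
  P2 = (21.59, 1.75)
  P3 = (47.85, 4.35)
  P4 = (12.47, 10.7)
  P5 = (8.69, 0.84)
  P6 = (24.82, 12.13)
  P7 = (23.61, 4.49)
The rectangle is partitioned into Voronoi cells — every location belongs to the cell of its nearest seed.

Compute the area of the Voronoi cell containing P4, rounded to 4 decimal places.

Area of P4's cell: 170.8552

1. box [0,50]×[0,16]: [(0, 0) (50, 0) (50, 16) (0, 16)]
2. ⊥bis P4·P0 via (29.43,6.345): [(0, 0) (27.8007, 0) (31.9092, 16) (0, 16)]  |A|=477.6796
3. ⊥bis P4·P1 via (22.47,10.235): [(0, 0) (21.9941, 0) (22.7381, 16) (0, 16)]  |A|=357.8572
4. ⊥bis P4·P2 via (17.03,6.225): [(0, 0) (10.921, 0) (22.5448, 11.8446) (22.7381, 16) (0, 16)]  |A|=292.2793
5. ⊥bis P4·P3 via (30.16,7.525): [(0, 0) (10.921, 0) (22.5448, 11.8446) (22.7381, 16) (0, 16)]  |A|=292.2793
6. ⊥bis P4·P5 via (10.58,5.77): [(0, 9.826) (14.9423, 4.0976) (22.5448, 11.8446) (22.7381, 16) (0, 16)]  |A|=196.4924
7. ⊥bis P4·P6 via (18.645,11.415): [(0, 9.826) (14.9423, 4.0976) (19.0121, 8.2447) (18.1141, 16) (0, 16)]  |A|=171.5701
8. ⊥bis P4·P7 via (18.04,7.595): [(0, 9.826) (14.9423, 4.0976) (17.6002, 6.806) (18.9072, 9.1506) (18.1141, 16) (0, 16)]  |A|=170.8552
9. canonical 6-gon: [(0, 9.826) (14.9423, 4.0976) (17.6002, 6.806) (18.9072, 9.1506) (18.1141, 16) (0, 16)]
10. shoelace: 170.8552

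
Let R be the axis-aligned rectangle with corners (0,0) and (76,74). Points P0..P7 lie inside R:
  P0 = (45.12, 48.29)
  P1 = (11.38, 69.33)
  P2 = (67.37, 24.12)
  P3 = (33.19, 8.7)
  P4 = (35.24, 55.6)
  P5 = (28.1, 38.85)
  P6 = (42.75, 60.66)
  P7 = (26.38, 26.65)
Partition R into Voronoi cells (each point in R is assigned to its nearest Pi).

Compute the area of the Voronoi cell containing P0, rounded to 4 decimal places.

Area of P0's cell: 675.7852

1. box [0,76]×[0,74]: [(0, 0) (76, 0) (76, 74) (0, 74)]
2. ⊥bis P0·P1 via (28.25,58.81): [(0, 13.508) (0, 0) (76, 0) (76, 74) (37.7224, 74)]  |A|=4483.0485
3. ⊥bis P0·P2 via (56.245,36.205): [(0, 13.508) (0, 0) (16.9158, 0) (76, 54.3907) (76, 74) (37.7224, 74)]  |A|=2876.2324
4. ⊥bis P0·P3 via (39.155,28.495): [(14.0612, 36.0567) (45.7205, 26.5166) (76, 54.3907) (76, 74) (37.7224, 74)]  |A|=1919.1505
5. ⊥bis P0·P4 via (40.18,51.945): [(25.8061, 32.5176) (45.7205, 26.5166) (76, 54.3907) (76, 74) (56.498, 74)]  |A|=1265.0317
6. ⊥bis P0·P5 via (36.61,43.57): [(35.4847, 45.5989) (45.9509, 26.7286) (76, 54.3907) (76, 74) (56.498, 74)]  |A|=1102.453
7. ⊥bis P0·P6 via (43.935,54.475): [(41.7409, 54.0546) (35.4847, 45.5989) (45.9509, 26.7286) (76, 54.3907) (76, 60.6184)]  |A|=678.7451
8. ⊥bis P0·P7 via (35.75,37.47): [(41.7409, 54.0546) (35.4847, 45.5989) (43.9151, 30.3991) (47.0186, 27.7115) (76, 54.3907) (76, 60.6184)]  |A|=675.7852
9. canonical 6-gon: [(41.7409, 54.0546) (35.4847, 45.5989) (43.9151, 30.3991) (47.0186, 27.7115) (76, 54.3907) (76, 60.6184)]
10. shoelace: 675.7852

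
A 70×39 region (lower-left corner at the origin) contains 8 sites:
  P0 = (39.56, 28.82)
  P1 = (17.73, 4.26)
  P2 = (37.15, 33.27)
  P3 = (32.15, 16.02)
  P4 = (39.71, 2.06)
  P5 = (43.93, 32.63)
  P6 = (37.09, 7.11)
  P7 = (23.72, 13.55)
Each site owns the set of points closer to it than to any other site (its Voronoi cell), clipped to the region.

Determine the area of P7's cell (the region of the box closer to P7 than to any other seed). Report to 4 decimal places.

1. box [0,70]×[0,39]: [(0, 0) (70, 0) (70, 39) (0, 39)]
2. ⊥bis P7·P0 via (31.64,21.185): [(0, 0) (52.0627, 0) (14.4661, 39) (0, 39)]  |A|=1297.3103
3. ⊥bis P7·P1 via (20.725,8.905): [(0, 22.2681) (34.5359, 0) (52.0627, 0) (14.4661, 39) (0, 39)]  |A|=912.7864
4. ⊥bis P7·P2 via (30.435,23.41): [(0, 22.2681) (34.5359, 0) (52.0627, 0) (27.6984, 25.2737) (7.5434, 39) (0, 39)]  |A|=865.2747
5. ⊥bis P7·P3 via (27.935,14.785): [(0, 22.2681) (31.7385, 1.8037) (24.1547, 27.6871) (7.5434, 39) (0, 39)]  |A|=577.8973
6. ⊥bis P7·P4 via (31.715,7.805): [(0, 22.2681) (28.7755, 3.7142) (30.4826, 6.09) (24.1547, 27.6871) (7.5434, 39) (0, 39)]  |A|=572.7467
7. ⊥bis P7·P5 via (33.825,23.09): [(0, 22.2681) (28.7755, 3.7142) (30.4826, 6.09) (24.1547, 27.6871) (7.5434, 39) (0, 39)]  |A|=572.7467
8. ⊥bis P7·P6 via (30.405,10.33): [(0, 22.2681) (27.5873, 4.4803) (29.6808, 8.8266) (24.1547, 27.6871) (7.5434, 39) (0, 39)]  |A|=566.0745
9. canonical 6-gon: [(0, 22.2681) (27.5873, 4.4803) (29.6808, 8.8266) (24.1547, 27.6871) (7.5434, 39) (0, 39)]
10. shoelace: 566.0745

Area of P7's cell: 566.0745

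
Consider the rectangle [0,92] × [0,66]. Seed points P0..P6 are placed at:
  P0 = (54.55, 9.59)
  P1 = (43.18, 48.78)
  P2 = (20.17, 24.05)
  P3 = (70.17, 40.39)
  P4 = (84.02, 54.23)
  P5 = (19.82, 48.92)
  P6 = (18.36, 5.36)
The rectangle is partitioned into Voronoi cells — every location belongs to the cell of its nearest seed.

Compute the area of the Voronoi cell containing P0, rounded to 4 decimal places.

Area of P0's cell: 1207.3554

1. box [0,92]×[0,66]: [(0, 0) (92, 0) (92, 66) (0, 66)]
2. ⊥bis P0·P1 via (48.865,29.185): [(0, 15.008) (0, 0) (92, 0) (92, 41.6995)]  |A|=2608.5488
3. ⊥bis P0·P2 via (37.36,16.82): [(41.6844, 27.1017) (30.2856, 0) (92, 0) (92, 41.6995)]  |A|=1885.3516
4. ⊥bis P0·P3 via (62.36,24.99): [(52.1875, 30.1489) (41.6844, 27.1017) (30.2856, 0) (92, 0) (92, 9.9583)]  |A|=1253.5016
5. ⊥bis P0·P4 via (69.285,31.91): [(52.1875, 30.1489) (41.6844, 27.1017) (30.2856, 0) (92, 0) (92, 9.9583)]  |A|=1253.5016
6. ⊥bis P0·P5 via (37.185,29.255): [(52.1875, 30.1489) (41.6844, 27.1017) (30.2856, 0) (92, 0) (92, 9.9583)]  |A|=1253.5016
7. ⊥bis P0·P6 via (36.455,7.475): [(52.1875, 30.1489) (41.6844, 27.1017) (35.7971, 13.104) (37.3287, 0) (92, 0) (92, 9.9583)]  |A|=1207.3554
8. canonical 6-gon: [(52.1875, 30.1489) (41.6844, 27.1017) (35.7971, 13.104) (37.3287, 0) (92, 0) (92, 9.9583)]
9. shoelace: 1207.3554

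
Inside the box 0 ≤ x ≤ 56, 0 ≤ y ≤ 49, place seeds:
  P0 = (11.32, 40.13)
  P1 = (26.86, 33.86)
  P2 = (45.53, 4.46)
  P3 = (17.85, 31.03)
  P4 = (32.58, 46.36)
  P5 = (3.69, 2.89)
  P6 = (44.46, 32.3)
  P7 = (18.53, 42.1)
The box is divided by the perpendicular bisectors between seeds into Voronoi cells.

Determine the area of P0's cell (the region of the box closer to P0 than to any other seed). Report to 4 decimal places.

Area of P0's cell: 271.2786

1. box [0,56]×[0,49]: [(0, 0) (56, 0) (56, 49) (0, 49)]
2. ⊥bis P0·P1 via (19.09,36.995): [(0, 0) (4.1634, 0) (23.9337, 49) (0, 49)]  |A|=688.3805
3. ⊥bis P0·P2 via (28.425,22.295): [(0, 0) (4.1634, 0) (23.9337, 49) (0, 49)]  |A|=688.3805
4. ⊥bis P0·P3 via (14.585,35.58): [(0, 25.1141) (20.1223, 39.5534) (23.9337, 49) (0, 49)]  |A|=353.3652
5. ⊥bis P0·P4 via (21.95,43.245): [(0, 25.1141) (20.1223, 39.5534) (21.8077, 43.7307) (20.2636, 49) (0, 49)]  |A|=343.6956
6. ⊥bis P0·P5 via (7.505,21.51): [(0, 25.1141) (20.1223, 39.5534) (21.8077, 43.7307) (20.2636, 49) (0, 49)]  |A|=343.6956
7. ⊥bis P0·P6 via (27.89,36.215): [(0, 25.1141) (20.1223, 39.5534) (21.8077, 43.7307) (20.2636, 49) (0, 49)]  |A|=343.6956
8. ⊥bis P0·P7 via (14.925,41.115): [(0, 25.1141) (16.1337, 36.6913) (12.7706, 49) (0, 49)]  |A|=271.2786
9. canonical 4-gon: [(0, 25.1141) (16.1337, 36.6913) (12.7706, 49) (0, 49)]
10. shoelace: 271.2786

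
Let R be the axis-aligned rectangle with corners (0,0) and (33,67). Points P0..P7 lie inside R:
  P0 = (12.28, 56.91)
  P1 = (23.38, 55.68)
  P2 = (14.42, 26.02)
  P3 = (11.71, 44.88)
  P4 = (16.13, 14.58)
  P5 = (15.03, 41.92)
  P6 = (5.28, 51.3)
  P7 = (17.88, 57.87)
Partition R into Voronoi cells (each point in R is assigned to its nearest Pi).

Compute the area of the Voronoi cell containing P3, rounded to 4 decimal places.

Area of P3's cell: 144.3884

1. box [0,33]×[0,67]: [(0, 0) (33, 0) (33, 67) (0, 67)]
2. ⊥bis P3·P0 via (11.995,50.895): [(0, 51.4633) (0, 0) (33, 0) (33, 49.8998)]  |A|=1672.491
3. ⊥bis P3·P1 via (17.545,50.28): [(17.2043, 50.6482) (0, 51.4633) (0, 0) (33, 0) (33, 33.58)]  |A|=1543.6
4. ⊥bis P3·P2 via (13.065,35.45): [(29.1328, 37.7588) (17.2043, 50.6482) (0, 51.4633) (0, 33.5727)]  |A|=366.6166
5. ⊥bis P3·P4 via (13.92,29.73): [(29.1328, 37.7588) (17.2043, 50.6482) (0, 51.4633) (0, 33.5727)]  |A|=366.6166
6. ⊥bis P3·P5 via (13.37,43.4): [(5.2854, 34.3321) (18.5428, 49.2019) (17.2043, 50.6482) (0, 51.4633) (0, 33.5727)]  |A|=212.0288
7. ⊥bis P3·P6 via (8.495,48.09): [(5.2854, 34.3321) (18.5428, 49.2019) (17.2043, 50.6482) (11.3272, 50.9266) (0, 39.5818) (0, 33.5727)]  |A|=144.7362
8. ⊥bis P3·P7 via (14.795,51.375): [(5.2854, 34.3321) (18.5428, 49.2019) (17.8938, 49.9032) (16.2278, 50.6944) (11.3272, 50.9266) (0, 39.5818) (0, 33.5727)]  |A|=144.3884
9. canonical 7-gon: [(5.2854, 34.3321) (18.5428, 49.2019) (17.8938, 49.9032) (16.2278, 50.6944) (11.3272, 50.9266) (0, 39.5818) (0, 33.5727)]
10. shoelace: 144.3884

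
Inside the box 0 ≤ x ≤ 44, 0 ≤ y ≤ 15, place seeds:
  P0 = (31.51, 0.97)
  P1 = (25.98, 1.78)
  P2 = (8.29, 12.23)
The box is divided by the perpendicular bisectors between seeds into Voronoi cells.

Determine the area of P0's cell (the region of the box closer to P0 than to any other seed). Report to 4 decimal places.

1. box [0,44]×[0,15]: [(0, 0) (44, 0) (44, 15) (0, 15)]
2. ⊥bis P0·P1 via (28.745,1.375): [(28.5436, 0) (44, 0) (44, 15) (30.7407, 15)]  |A|=215.3677
3. ⊥bis P0·P2 via (19.9,6.6): [(28.5436, 0) (44, 0) (44, 15) (30.7407, 15)]  |A|=215.3677
4. canonical 4-gon: [(28.5436, 0) (44, 0) (44, 15) (30.7407, 15)]
5. shoelace: 215.3677

Area of P0's cell: 215.3677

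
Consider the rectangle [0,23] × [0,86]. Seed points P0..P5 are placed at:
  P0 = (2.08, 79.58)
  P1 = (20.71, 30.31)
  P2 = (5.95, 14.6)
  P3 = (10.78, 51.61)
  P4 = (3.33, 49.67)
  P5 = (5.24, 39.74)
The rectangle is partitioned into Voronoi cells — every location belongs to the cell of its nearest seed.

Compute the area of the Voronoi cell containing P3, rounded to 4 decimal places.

1. box [0,23]×[0,86]: [(0, 0) (23, 0) (23, 86) (0, 86)]
2. ⊥bis P3·P0 via (6.43,65.595): [(0, 63.595) (0, 0) (23, 0) (23, 70.7491)]  |A|=1544.9563
3. ⊥bis P3·P1 via (15.745,40.96): [(0, 63.595) (0, 33.6197) (23, 44.3423) (23, 70.7491)]  |A|=648.3934
4. ⊥bis P3·P2 via (8.365,33.105): [(0, 63.595) (0, 34.1967) (0.9669, 34.0705) (23, 44.3423) (23, 70.7491)]  |A|=648.1145
5. ⊥bis P3·P4 via (7.055,50.64): [(3.4056, 64.6543) (10.2436, 38.3952) (23, 44.3423) (23, 70.7491)]  |A|=446.5305
6. ⊥bis P3·P5 via (8.01,45.675): [(3.4056, 64.6543) (8.3946, 45.4955) (16.9293, 41.5121) (23, 44.3423) (23, 70.7491)]  |A|=419.9138
7. canonical 5-gon: [(3.4056, 64.6543) (8.3946, 45.4955) (16.9293, 41.5121) (23, 44.3423) (23, 70.7491)]
8. shoelace: 419.9138

Area of P3's cell: 419.9138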